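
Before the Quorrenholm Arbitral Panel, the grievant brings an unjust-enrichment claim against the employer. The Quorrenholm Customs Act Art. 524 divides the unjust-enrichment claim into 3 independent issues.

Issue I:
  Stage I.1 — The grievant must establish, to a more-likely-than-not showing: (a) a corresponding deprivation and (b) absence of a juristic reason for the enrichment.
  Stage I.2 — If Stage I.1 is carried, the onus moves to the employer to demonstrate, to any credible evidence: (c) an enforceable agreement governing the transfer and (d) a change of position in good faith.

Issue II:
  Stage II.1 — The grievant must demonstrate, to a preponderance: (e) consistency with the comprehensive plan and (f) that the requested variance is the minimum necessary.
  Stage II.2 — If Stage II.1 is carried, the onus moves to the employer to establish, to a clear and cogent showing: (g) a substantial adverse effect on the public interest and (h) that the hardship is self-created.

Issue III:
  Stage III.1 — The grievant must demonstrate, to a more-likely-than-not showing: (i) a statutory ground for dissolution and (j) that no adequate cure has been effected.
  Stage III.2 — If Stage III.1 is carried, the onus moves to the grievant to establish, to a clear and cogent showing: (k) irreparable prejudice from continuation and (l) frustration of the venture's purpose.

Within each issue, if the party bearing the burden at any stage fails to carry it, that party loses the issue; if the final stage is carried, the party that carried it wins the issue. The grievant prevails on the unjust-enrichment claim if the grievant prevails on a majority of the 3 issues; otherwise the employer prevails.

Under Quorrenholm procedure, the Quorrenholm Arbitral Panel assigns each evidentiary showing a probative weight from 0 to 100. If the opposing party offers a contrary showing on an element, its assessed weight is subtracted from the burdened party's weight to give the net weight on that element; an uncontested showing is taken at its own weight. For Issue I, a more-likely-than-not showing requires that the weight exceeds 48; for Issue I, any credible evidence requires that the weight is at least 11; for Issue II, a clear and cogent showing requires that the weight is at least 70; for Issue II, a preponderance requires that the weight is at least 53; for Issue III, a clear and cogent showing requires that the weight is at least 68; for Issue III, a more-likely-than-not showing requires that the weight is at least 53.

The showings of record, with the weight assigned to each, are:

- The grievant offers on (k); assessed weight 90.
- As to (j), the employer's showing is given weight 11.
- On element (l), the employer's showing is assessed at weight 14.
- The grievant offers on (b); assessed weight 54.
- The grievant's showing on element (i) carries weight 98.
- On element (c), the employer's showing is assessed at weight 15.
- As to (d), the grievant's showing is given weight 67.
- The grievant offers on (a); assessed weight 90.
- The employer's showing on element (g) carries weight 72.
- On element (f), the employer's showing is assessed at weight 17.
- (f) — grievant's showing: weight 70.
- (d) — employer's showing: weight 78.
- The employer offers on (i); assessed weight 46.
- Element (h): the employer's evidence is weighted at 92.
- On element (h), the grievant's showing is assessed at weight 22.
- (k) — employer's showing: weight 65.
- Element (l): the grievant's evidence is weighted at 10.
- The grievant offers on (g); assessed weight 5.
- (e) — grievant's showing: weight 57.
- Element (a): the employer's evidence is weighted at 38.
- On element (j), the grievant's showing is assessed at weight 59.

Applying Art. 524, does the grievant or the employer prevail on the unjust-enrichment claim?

employer

— Issue I —
Stage I.1 (grievant, a more-likely-than-not showing, weight exceeds 48): (a) net 90−38=52 > 48 — meets; (b) 54 > 48 — meets.
  All elements met. The burden passes to the employer.
Stage I.2 (employer, any credible evidence, weight is at least 11): (c) 15 ≥ 11 — meets; (d) net 78−67=11 ≥ 11 — meets.
  Stage I.2 carried; the final stage is satisfied.
Every stage carried; the employer prevails on this issue.
— Issue II —
At Stage II.1 the grievant must meet a preponderance (weight is at least 53): on (e) the weight is 57, ≥ 53, so (e) meets the standard; on (f) the weight is 70 less the opposing 17 gives net 53, ≥ 53, so (f) meets the standard.
  The grievant carries Stage II.1; the employer now bears the burden.
At Stage II.2 the employer must meet a clear and cogent showing (weight is at least 70): on (g) the weight is 72 less the opposing 5 gives net 67, < 70, so (g) does not meet the standard; on (h) the weight is 92 less the opposing 22 gives net 70, ≥ 70, so (h) meets the standard.
  The employer does not carry Stage II.2.
The grievant prevails on this issue.
— Issue III —
Stage III.1 — burden on grievant; standard: a more-likely-than-not showing (weight is at least 53).
    (i): 98 − 46 = 52 < 53 [not met]
    (j): 59 − 11 = 48 < 53 [not met]
  The grievant does not carry Stage III.1.
So the employer prevails on this issue.
Per-issue: Issue I → employer; Issue II → grievant; Issue III → employer. The grievant must prevail on a majority of issues; overall, the employer prevails.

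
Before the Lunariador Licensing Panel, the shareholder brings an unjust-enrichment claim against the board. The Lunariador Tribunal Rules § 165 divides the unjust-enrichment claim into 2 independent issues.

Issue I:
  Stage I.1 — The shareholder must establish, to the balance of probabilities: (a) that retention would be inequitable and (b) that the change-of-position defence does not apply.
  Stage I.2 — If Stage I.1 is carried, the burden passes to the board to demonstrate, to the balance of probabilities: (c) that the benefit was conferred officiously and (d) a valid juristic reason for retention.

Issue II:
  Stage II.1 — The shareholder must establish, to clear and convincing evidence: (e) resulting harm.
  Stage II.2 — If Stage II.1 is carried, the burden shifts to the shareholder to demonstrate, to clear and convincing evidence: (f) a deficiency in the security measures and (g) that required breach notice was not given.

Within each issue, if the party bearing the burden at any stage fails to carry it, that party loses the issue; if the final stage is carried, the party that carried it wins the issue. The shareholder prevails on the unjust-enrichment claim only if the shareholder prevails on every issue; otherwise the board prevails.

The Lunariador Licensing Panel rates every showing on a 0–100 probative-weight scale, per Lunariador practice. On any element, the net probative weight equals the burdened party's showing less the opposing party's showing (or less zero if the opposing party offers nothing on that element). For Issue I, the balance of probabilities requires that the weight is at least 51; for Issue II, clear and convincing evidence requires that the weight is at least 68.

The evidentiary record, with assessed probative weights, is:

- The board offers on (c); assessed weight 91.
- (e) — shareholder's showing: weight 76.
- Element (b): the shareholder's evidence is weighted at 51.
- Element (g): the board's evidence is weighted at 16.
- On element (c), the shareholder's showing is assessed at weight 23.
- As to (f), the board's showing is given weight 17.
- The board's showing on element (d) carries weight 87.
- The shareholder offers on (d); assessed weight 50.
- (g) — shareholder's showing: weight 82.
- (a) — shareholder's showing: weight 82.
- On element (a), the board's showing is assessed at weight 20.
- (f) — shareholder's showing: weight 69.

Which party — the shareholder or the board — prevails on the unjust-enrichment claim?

— Issue I —
Stage I.1 (shareholder, the balance of probabilities, weight is at least 51): (a) net 82−20=62 ≥ 51 — meets; (b) 51 ≥ 51 — meets.
  The shareholder carries Stage I.1; the board now bears the burden.
Stage I.2 (board, the balance of probabilities, weight is at least 51): (c) net 91−23=68 ≥ 51 — meets; (d) net 87−50=37 < 51 — fails.
  Not every element is met, so the board fails to carry Stage I.2.
The analysis ends at Stage I.2; the shareholder prevails on this issue.
— Issue II —
Stage II.1 — burden on shareholder; standard: clear and convincing evidence (weight is at least 68).
    (e): 76 ≥ 68 [met]
  All elements met. The shareholder retains the burden for Stage II.2.
Stage II.2 — burden on shareholder; standard: clear and convincing evidence (weight is at least 68).
    (f): 69 − 17 = 52 < 68 [not met]
    (g): 82 − 16 = 66 < 68 [not met]
  Not every element is met, so the shareholder fails to carry Stage II.2.
So the board prevails on this issue.
Per-issue: Issue I → shareholder; Issue II → board. The shareholder must prevail on every issue; overall, the board prevails.

board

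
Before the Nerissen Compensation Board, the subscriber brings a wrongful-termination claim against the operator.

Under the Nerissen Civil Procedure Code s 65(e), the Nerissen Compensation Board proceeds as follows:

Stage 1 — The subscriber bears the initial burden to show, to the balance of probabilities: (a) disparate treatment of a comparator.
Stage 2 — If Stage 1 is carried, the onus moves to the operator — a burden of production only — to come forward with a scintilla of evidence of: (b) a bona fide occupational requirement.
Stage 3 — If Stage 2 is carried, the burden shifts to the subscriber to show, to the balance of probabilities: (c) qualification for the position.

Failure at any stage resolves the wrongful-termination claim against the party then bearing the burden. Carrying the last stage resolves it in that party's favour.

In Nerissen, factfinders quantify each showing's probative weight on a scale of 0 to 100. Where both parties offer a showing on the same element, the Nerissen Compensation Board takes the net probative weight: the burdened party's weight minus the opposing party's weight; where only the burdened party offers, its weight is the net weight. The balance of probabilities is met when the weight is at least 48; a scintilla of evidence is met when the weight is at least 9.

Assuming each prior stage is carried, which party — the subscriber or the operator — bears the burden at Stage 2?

Stage 2's rule assigns the burden to the operator (to a scintilla of evidence).

operator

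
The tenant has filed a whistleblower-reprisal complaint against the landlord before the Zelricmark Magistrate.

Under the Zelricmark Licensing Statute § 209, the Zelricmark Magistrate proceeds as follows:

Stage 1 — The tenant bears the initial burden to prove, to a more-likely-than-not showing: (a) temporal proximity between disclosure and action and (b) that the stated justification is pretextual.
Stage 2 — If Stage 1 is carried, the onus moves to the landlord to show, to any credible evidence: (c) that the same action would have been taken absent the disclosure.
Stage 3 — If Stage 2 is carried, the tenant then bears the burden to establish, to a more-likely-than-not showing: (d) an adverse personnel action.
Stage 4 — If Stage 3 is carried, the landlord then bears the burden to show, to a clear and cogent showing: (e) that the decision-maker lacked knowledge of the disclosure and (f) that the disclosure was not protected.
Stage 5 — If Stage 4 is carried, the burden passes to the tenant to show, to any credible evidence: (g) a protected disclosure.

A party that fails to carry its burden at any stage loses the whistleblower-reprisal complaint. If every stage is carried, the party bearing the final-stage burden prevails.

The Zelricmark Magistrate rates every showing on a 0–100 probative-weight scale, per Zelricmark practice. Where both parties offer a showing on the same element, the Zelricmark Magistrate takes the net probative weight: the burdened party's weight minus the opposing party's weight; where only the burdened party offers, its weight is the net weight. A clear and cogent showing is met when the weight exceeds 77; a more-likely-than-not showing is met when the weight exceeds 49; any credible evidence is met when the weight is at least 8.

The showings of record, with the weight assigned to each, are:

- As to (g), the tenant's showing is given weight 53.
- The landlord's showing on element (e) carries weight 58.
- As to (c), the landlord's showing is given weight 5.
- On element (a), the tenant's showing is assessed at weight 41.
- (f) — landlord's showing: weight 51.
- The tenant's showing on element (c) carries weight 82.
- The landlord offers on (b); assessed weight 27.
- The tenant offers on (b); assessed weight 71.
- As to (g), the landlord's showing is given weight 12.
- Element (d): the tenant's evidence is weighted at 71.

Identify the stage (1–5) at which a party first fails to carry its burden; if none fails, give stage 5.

At Stage 1 the tenant must meet a more-likely-than-not showing (weight exceeds 49): on (a) the weight is 41, ≤ 49, so (a) does not meet the standard; on (b) the weight is 71 less the opposing 27 gives net 44, which does not exceed 49, so (b) does not meet the standard.
  Not every element is met, so the tenant fails to carry Stage 1.
So the landlord prevails.

stage 1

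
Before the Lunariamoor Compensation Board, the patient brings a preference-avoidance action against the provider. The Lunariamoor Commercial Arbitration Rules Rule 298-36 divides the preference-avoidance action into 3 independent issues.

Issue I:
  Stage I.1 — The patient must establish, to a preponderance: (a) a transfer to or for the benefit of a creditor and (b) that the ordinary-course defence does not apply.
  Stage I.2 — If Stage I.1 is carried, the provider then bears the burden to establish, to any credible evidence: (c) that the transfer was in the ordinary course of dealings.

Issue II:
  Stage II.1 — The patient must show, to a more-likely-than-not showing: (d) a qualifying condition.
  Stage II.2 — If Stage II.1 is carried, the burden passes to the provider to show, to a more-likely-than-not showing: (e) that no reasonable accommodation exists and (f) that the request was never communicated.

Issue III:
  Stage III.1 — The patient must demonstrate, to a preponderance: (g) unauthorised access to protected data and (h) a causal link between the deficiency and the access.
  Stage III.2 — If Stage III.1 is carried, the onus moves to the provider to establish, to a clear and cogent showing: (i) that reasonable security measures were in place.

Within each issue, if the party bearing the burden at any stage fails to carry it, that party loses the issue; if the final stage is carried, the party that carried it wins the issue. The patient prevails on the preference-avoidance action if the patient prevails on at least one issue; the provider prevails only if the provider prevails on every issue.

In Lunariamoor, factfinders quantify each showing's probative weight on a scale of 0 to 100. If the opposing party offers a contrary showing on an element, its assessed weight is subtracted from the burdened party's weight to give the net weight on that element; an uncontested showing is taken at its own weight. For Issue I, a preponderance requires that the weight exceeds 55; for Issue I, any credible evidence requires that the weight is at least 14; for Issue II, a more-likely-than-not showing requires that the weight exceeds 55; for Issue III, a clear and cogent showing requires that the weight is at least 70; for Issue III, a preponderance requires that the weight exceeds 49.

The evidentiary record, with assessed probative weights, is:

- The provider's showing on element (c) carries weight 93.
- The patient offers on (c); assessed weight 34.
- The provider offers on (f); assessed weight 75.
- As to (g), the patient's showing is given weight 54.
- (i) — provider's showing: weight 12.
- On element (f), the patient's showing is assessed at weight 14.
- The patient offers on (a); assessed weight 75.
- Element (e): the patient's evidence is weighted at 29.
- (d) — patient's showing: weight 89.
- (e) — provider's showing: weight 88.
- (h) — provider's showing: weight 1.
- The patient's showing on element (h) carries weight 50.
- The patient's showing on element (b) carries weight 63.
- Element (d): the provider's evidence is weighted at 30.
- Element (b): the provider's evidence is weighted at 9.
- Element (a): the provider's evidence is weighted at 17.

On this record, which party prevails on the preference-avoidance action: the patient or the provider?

provider

— Issue I —
Stage I.1 (patient, a preponderance, weight exceeds 55): (a) net 75−17=58 > 55 — meets; (b) net 63−9=54 ≤ 55 — fails.
  Not every element is met, so the patient fails to carry Stage I.1.
So the provider prevails on this issue.
— Issue II —
Stage II.1 — burden on patient; standard: a more-likely-than-not showing (weight exceeds 55).
    (d): 89 − 30 = 59 > 55 [met]
  The patient carries Stage II.1; the provider now bears the burden.
Stage II.2 — burden on provider; standard: a more-likely-than-not showing (weight exceeds 55).
    (e): 88 − 29 = 59 > 55 [met]
    (f): 75 − 14 = 61 > 55 [met]
  Stage II.2 carried; the final stage is satisfied.
With every stage satisfied, the provider prevails on this issue.
— Issue III —
At Stage III.1 the patient must meet a preponderance (weight exceeds 49): on (g) the weight is 54, which does exceed 49, so (g) meets the standard; on (h) the weight is 50 less the opposing 1 gives net 49, ≤ 49, so (h) does not meet the standard.
  Stage III.1 not carried; the patient fails its burden.
The provider prevails on this issue.
Per-issue: Issue I → provider; Issue II → provider; Issue III → provider. The patient must prevail on at least one issue; overall, the provider prevails.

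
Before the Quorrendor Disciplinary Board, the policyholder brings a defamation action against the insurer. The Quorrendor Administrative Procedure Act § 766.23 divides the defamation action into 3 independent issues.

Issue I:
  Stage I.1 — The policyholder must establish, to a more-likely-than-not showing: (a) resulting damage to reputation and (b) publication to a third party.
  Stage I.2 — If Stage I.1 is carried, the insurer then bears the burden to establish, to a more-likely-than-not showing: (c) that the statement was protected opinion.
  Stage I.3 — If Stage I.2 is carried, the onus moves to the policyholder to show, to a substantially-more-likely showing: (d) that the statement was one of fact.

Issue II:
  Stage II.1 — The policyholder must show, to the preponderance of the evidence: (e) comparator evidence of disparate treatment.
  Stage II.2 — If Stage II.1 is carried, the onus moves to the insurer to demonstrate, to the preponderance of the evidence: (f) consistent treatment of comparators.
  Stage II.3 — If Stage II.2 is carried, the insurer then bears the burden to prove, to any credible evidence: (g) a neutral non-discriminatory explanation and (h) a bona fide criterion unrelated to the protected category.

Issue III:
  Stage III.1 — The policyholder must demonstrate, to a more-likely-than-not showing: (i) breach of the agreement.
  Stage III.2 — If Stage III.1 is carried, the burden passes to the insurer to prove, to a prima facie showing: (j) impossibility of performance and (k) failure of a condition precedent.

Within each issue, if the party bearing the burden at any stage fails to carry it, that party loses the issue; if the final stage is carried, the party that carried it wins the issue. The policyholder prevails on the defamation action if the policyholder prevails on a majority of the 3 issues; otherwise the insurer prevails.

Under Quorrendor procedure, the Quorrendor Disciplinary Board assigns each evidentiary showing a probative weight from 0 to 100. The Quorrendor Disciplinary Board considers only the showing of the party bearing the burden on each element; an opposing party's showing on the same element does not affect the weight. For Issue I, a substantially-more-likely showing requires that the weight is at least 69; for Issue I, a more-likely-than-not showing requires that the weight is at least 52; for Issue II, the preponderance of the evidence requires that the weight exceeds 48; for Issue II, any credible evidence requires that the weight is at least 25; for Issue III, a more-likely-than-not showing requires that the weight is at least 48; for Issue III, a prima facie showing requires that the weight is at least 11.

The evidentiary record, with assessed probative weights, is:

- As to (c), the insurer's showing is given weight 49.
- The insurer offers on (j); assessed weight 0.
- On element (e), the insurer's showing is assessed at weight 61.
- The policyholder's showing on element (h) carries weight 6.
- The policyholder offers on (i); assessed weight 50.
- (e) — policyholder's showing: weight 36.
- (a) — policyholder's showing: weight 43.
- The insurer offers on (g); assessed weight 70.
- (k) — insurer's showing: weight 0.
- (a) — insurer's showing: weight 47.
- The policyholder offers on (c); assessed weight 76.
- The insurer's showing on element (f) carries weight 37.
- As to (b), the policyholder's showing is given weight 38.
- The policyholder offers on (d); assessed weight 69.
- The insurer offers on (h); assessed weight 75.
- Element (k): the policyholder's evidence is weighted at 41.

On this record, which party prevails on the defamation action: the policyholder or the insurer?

— Issue I —
Stage I.1 — burden on policyholder; standard: a more-likely-than-not showing (weight is at least 52).
    (a): 43 (insurer's 47 disregarded) < 52 [not met]
    (b): 38 < 52 [not met]
  The policyholder does not carry Stage I.1.
The insurer prevails on this issue.
— Issue II —
Stage II.1 (policyholder, the preponderance of the evidence, weight exceeds 48): (e) 36 (insurer's 61 disregarded) ≤ 48 — fails.
  The policyholder does not carry Stage II.1.
The analysis ends at Stage II.1; the insurer prevails on this issue.
— Issue III —
At Stage III.1 the policyholder must meet a more-likely-than-not showing (weight is at least 48): on (i) the weight is 50, ≥ 48, so (i) meets the standard.
  Stage III.1 is satisfied; the onus moves to the insurer.
At Stage III.2 the insurer must meet a prima facie showing (weight is at least 11): on (j) the weight is 0, < 11, so (j) does not meet the standard; on (k) the weight is 0 (the policyholder's 41 is given no effect), < 11, so (k) does not meet the standard.
  Stage III.2 not carried; the insurer fails its burden.
The analysis ends at Stage III.2; the policyholder prevails on this issue.
Per-issue: Issue I → insurer; Issue II → insurer; Issue III → policyholder. The policyholder must prevail on a majority of issues; overall, the insurer prevails.

insurer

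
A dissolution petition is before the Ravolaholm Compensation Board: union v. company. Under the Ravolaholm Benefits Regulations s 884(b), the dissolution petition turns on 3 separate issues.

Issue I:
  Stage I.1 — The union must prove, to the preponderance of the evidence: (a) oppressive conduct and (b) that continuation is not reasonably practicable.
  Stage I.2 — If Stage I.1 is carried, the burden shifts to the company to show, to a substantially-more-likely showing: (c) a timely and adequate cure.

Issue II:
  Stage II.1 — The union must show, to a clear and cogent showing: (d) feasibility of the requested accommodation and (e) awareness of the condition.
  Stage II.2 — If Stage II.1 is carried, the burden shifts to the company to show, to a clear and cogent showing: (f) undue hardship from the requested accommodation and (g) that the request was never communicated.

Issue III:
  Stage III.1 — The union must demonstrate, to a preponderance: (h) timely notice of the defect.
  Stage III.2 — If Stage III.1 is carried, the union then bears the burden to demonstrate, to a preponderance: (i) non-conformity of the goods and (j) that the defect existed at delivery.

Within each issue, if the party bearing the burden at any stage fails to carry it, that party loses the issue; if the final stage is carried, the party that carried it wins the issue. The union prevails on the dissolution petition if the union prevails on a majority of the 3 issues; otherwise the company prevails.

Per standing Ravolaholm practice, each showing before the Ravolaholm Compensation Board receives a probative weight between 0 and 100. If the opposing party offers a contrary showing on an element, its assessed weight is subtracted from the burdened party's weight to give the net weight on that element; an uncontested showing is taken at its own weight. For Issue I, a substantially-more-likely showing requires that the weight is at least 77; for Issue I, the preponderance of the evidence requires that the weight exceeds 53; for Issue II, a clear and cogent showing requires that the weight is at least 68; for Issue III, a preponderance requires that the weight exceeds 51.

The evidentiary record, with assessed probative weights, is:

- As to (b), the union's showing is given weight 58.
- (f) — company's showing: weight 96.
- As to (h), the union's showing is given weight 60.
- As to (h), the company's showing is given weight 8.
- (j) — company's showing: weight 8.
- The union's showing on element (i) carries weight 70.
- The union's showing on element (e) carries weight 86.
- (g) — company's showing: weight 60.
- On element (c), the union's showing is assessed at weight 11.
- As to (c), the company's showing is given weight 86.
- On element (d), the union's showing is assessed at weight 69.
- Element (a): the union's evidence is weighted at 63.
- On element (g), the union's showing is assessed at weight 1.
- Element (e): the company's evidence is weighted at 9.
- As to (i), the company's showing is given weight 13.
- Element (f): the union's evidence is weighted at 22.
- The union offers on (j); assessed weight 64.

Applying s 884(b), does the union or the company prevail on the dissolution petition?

— Issue I —
Stage I.1 — burden on union; standard: the preponderance of the evidence (weight exceeds 53).
    (a): 63 > 53 [met]
    (b): 58 > 53 [met]
  The union carries Stage I.1; the company now bears the burden.
Stage I.2 — burden on company; standard: a substantially-more-likely showing (weight is at least 77).
    (c): 86 − 11 = 75 < 77 [not met]
  Not every element is met, so the company fails to carry Stage I.2.
The union prevails on this issue.
— Issue II —
At Stage II.1 the union must meet a clear and cogent showing (weight is at least 68): on (d) the weight is 69, ≥ 68, so (d) meets the standard; on (e) the weight is 86 less the opposing 9 gives net 77, ≥ 68, so (e) meets the standard.
  Stage II.1 is satisfied; the onus moves to the company.
At Stage II.2 the company must meet a clear and cogent showing (weight is at least 68): on (f) the weight is 96 less the opposing 22 gives net 74, which does reach 68, so (f) meets the standard; on (g) the weight is 60 less the opposing 1 gives net 59, < 68, so (g) does not meet the standard.
  Stage II.2 not carried; the company fails its burden.
So the union prevails on this issue.
— Issue III —
At Stage III.1 the union must meet a preponderance (weight exceeds 51): on (h) the weight is 60 less the opposing 8 gives net 52, which does exceed 51, so (h) meets the standard.
  Stage III.1 carried; the burden remains with the union.
At Stage III.2 the union must meet a preponderance (weight exceeds 51): on (i) the weight is 70 less the opposing 13 gives net 57, > 51, so (i) meets the standard; on (j) the weight is 64 less the opposing 8 gives net 56, which does exceed 51, so (j) meets the standard.
  All elements met at the final stage.
All stages carried — the union prevails on this issue.
Per-issue: Issue I → union; Issue II → union; Issue III → union. The union must prevail on a majority of issues; overall, the union prevails.

union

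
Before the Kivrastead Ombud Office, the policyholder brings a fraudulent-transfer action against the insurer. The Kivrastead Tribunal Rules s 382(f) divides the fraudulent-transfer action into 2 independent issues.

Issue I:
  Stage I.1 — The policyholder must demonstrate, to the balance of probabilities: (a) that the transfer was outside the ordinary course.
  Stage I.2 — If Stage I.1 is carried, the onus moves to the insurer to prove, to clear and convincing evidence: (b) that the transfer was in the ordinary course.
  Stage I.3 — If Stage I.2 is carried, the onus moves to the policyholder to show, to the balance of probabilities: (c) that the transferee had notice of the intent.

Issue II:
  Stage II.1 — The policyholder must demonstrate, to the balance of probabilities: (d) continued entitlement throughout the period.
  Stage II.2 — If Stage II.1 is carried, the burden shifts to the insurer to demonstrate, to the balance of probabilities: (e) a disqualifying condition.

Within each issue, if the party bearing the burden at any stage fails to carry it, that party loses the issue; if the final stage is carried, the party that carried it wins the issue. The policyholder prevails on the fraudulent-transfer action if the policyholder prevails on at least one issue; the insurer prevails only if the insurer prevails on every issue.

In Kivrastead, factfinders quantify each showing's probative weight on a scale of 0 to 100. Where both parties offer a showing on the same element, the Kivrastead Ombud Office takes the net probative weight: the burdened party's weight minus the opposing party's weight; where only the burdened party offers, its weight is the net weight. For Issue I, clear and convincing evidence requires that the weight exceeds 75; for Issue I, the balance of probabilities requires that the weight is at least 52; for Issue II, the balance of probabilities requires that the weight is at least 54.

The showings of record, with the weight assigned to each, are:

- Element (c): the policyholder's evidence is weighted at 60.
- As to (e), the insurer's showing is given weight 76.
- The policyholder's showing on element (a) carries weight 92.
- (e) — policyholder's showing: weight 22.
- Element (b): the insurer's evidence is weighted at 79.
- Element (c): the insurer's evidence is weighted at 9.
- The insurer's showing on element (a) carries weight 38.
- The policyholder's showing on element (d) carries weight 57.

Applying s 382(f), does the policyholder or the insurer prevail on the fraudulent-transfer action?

insurer

— Issue I —
Stage I.1 — burden on policyholder; standard: the balance of probabilities (weight is at least 52).
    (a): 92 − 38 = 54 ≥ 52 [met]
  All elements met. The burden passes to the insurer.
Stage I.2 — burden on insurer; standard: clear and convincing evidence (weight exceeds 75).
    (b): 79 > 75 [met]
  Stage I.2 carried; the burden shifts to the policyholder.
Stage I.3 — burden on policyholder; standard: the balance of probabilities (weight is at least 52).
    (c): 60 − 9 = 51 < 52 [not met]
  Stage I.3 not carried; the policyholder fails its burden.
So the insurer prevails on this issue.
— Issue II —
At Stage II.1 the policyholder must meet the balance of probabilities (weight is at least 54): on (d) the weight is 57, which does reach 54, so (d) meets the standard.
  All elements met. The burden passes to the insurer.
At Stage II.2 the insurer must meet the balance of probabilities (weight is at least 54): on (e) the weight is 76 less the opposing 22 gives net 54, which does reach 54, so (e) meets the standard.
  All elements met at the final stage.
All stages carried — the insurer prevails on this issue.
Per-issue: Issue I → insurer; Issue II → insurer. The policyholder must prevail on at least one issue; overall, the insurer prevails.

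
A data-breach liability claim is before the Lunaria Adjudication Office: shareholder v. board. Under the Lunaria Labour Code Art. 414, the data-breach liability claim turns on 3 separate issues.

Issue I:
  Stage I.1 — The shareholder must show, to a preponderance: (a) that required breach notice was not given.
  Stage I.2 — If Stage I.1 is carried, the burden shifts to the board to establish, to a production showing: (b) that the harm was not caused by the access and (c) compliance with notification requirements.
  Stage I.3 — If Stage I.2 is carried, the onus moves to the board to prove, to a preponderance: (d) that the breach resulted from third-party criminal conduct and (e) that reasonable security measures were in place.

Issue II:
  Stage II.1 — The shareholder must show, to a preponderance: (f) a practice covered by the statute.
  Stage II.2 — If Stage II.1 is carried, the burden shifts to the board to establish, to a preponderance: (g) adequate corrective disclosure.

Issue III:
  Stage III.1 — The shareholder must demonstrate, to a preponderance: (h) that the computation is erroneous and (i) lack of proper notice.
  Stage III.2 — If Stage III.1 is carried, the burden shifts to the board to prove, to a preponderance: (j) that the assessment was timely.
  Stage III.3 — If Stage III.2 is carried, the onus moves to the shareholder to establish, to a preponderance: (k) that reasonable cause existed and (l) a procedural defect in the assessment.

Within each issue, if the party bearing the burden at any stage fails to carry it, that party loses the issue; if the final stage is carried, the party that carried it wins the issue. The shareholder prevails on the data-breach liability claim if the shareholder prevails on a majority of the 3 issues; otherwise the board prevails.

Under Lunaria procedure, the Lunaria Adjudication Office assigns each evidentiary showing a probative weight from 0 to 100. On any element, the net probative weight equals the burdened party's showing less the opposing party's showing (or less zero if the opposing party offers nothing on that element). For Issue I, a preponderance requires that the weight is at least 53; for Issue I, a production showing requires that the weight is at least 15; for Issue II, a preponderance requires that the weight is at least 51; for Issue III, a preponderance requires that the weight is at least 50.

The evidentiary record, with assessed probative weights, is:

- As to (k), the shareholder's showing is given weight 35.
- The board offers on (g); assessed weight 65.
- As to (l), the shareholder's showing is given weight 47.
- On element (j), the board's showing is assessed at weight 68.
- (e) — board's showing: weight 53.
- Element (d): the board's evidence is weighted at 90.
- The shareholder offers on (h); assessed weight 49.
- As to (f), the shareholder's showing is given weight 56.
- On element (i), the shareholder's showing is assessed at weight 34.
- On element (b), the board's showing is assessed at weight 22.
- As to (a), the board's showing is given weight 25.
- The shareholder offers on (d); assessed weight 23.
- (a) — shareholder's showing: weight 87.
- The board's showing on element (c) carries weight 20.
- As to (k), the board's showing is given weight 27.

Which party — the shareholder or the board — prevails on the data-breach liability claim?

board

— Issue I —
Stage I.1 (shareholder, a preponderance, weight is at least 53): (a) net 87−25=62 ≥ 53 — meets.
  The shareholder carries Stage I.1; the board now bears the burden.
Stage I.2 (board, a production showing, weight is at least 15): (b) 22 ≥ 15 — meets; (c) 20 ≥ 15 — meets.
  All elements met. The board retains the burden for Stage I.3.
Stage I.3 (board, a preponderance, weight is at least 53): (d) net 90−23=67 ≥ 53 — meets; (e) 53 ≥ 53 — meets.
  The board carries the last stage.
All stages carried — the board prevails on this issue.
— Issue II —
Stage II.1 — burden on shareholder; standard: a preponderance (weight is at least 51).
    (f): 56 ≥ 51 [met]
  All elements met. The burden passes to the board.
Stage II.2 — burden on board; standard: a preponderance (weight is at least 51).
    (g): 65 ≥ 51 [met]
  The board carries the last stage.
With every stage satisfied, the board prevails on this issue.
— Issue III —
At Stage III.1 the shareholder must meet a preponderance (weight is at least 50): on (h) the weight is 49, which does not reach 50, so (h) does not meet the standard; on (i) the weight is 34, which does not reach 50, so (i) does not meet the standard.
  Not every element is met, so the shareholder fails to carry Stage III.1.
The analysis ends at Stage III.1; the board prevails on this issue.
Per-issue: Issue I → board; Issue II → board; Issue III → board. The shareholder must prevail on a majority of issues; overall, the board prevails.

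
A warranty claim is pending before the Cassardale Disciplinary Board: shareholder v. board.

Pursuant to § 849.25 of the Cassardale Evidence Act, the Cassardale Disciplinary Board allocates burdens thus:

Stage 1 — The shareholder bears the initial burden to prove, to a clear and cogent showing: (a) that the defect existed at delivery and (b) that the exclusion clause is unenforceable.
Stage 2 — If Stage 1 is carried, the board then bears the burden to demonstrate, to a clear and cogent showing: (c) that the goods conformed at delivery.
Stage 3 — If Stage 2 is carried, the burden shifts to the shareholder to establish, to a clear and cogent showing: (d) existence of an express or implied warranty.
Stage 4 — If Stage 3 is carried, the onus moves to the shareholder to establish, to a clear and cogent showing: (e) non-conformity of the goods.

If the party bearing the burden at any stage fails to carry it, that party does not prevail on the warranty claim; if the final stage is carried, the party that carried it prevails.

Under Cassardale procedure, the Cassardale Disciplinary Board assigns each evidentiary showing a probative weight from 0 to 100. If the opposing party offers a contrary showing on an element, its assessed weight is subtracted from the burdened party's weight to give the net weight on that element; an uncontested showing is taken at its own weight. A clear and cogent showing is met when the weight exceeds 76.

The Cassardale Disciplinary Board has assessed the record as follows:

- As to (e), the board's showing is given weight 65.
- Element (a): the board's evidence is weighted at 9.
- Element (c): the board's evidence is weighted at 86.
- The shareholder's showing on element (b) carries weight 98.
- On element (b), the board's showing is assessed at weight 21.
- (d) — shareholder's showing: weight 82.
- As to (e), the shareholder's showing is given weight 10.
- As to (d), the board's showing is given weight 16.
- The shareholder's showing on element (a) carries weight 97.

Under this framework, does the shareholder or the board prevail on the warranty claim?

board

Stage 1 — burden on shareholder; standard: a clear and cogent showing (weight exceeds 76).
    (a): 97 − 9 = 88 > 76 [met]
    (b): 98 − 21 = 77 > 76 [met]
  Stage 1 is satisfied; the onus moves to the board.
Stage 2 — burden on board; standard: a clear and cogent showing (weight exceeds 76).
    (c): 86 > 76 [met]
  The board carries Stage 2; the shareholder now bears the burden.
Stage 3 — burden on shareholder; standard: a clear and cogent showing (weight exceeds 76).
    (d): 82 − 16 = 66 ≤ 76 [not met]
  Stage 3 not carried; the shareholder fails its burden.
The board prevails.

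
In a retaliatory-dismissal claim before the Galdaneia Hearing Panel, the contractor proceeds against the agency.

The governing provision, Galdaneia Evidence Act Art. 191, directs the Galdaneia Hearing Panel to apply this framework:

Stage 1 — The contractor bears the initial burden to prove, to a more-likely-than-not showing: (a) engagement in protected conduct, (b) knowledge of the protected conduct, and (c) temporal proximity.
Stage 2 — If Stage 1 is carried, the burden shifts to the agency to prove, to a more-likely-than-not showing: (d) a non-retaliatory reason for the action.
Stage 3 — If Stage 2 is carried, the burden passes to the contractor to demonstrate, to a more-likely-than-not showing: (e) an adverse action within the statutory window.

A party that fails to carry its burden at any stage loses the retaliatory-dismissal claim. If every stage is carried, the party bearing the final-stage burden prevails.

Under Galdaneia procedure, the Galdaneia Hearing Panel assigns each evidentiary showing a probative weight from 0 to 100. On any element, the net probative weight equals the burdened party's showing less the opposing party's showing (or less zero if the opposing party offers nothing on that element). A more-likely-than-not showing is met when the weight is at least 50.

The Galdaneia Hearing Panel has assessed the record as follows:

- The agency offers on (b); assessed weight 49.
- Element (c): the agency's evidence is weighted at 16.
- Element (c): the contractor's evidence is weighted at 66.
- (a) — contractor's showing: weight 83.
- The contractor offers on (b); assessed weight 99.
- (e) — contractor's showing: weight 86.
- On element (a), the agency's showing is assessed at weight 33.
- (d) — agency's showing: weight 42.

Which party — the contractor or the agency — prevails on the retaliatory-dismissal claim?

At Stage 1 the contractor must meet a more-likely-than-not showing (weight is at least 50): on (a) the weight is 83 less the opposing 33 gives net 50, which does reach 50, so (a) meets the standard; on (b) the weight is 99 less the opposing 49 gives net 50, ≥ 50, so (b) meets the standard; on (c) the weight is 66 less the opposing 16 gives net 50, ≥ 50, so (c) meets the standard.
  The contractor carries Stage 1; the agency now bears the burden.
At Stage 2 the agency must meet a more-likely-than-not showing (weight is at least 50): on (d) the weight is 42, which does not reach 50, so (d) does not meet the standard.
  Stage 2 not carried; the agency fails its burden.
The contractor prevails.

contractor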